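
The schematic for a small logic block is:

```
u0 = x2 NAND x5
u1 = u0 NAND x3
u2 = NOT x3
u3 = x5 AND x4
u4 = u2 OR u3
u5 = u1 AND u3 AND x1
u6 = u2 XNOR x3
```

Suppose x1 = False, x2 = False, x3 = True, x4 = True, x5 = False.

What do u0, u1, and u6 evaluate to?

u0 = True, u1 = False, u6 = False

u0 = x2 NAND x5 = False NAND False = True
u1 = u0 NAND x3 = True NAND True = False
u2 = NOT x3 = NOT True = False
u6 = u2 XNOR x3 = False XNOR True = False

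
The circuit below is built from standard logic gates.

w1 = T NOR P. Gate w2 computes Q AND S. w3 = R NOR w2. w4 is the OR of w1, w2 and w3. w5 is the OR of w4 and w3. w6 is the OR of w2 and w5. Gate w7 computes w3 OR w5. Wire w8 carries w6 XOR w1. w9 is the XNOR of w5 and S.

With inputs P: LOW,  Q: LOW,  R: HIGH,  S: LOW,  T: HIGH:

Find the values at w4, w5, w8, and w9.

w4 = LOW  w5 = LOW  w8 = LOW  w9 = HIGH

w1 = T NOR P = HIGH NOR LOW = LOW
w2 = Q AND S = LOW AND LOW = LOW
w3 = R NOR w2 = HIGH NOR LOW = LOW
w4 = w1 OR w2 OR w3 = LOW OR LOW OR LOW = LOW
w5 = w4 OR w3 = LOW OR LOW = LOW
w6 = w2 OR w5 = LOW OR LOW = LOW
w8 = w6 XOR w1 = LOW XOR LOW = LOW
w9 = w5 XNOR S = LOW XNOR LOW = HIGH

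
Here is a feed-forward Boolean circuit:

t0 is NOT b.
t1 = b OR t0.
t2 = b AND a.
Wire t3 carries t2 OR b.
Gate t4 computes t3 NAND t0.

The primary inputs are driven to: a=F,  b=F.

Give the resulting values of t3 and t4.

t0 = NOT b = NOT F = T
t2 = b AND a = F AND F = F
t3 = t2 OR b = F OR F = F
t4 = t3 NAND t0 = F NAND T = T

t3 = F; t4 = T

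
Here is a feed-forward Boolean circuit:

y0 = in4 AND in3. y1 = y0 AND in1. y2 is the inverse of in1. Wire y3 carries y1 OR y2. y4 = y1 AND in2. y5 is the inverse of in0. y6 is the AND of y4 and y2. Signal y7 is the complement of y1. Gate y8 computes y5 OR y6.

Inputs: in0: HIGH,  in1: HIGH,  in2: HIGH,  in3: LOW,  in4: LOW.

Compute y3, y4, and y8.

y0 = in4 AND in3 = LOW AND LOW = LOW
y1 = y0 AND in1 = LOW AND HIGH = LOW
y2 = NOT in1 = NOT HIGH = LOW
y3 = y1 OR y2 = LOW OR LOW = LOW
y4 = y1 AND in2 = LOW AND HIGH = LOW
y5 = NOT in0 = NOT HIGH = LOW
y6 = y4 AND y2 = LOW AND LOW = LOW
y8 = y5 OR y6 = LOW OR LOW = LOW

y3 = LOW; y4 = LOW; y8 = LOW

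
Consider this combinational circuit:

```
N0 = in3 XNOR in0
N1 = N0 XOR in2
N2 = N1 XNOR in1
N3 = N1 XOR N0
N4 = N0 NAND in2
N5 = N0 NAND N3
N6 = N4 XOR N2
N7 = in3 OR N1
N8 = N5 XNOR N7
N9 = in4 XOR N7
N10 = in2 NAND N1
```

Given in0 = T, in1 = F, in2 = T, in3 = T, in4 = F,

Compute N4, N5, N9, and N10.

N4 = F; N5 = F; N9 = T; N10 = T

N0 = in3 XNOR in0 = T XNOR T = T
N1 = N0 XOR in2 = T XOR T = F
N3 = N1 XOR N0 = F XOR T = T
N4 = N0 NAND in2 = T NAND T = F
N5 = N0 NAND N3 = T NAND T = F
N7 = in3 OR N1 = T OR F = T
N9 = in4 XOR N7 = F XOR T = T
N10 = in2 NAND N1 = T NAND F = T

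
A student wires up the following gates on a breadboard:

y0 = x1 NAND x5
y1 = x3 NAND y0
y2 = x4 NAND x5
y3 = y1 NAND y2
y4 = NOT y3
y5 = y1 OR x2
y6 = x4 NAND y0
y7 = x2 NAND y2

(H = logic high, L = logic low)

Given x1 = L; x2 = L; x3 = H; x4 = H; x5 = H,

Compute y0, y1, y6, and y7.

y0 = H; y1 = L; y6 = L; y7 = H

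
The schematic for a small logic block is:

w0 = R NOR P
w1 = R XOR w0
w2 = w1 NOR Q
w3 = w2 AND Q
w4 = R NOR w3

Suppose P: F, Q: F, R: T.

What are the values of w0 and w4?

w0 = R NOR P = T NOR F = F
w1 = R XOR w0 = T XOR F = T
w2 = w1 NOR Q = T NOR F = F
w3 = w2 AND Q = F AND F = F
w4 = R NOR w3 = T NOR F = F

w0 = F, w4 = F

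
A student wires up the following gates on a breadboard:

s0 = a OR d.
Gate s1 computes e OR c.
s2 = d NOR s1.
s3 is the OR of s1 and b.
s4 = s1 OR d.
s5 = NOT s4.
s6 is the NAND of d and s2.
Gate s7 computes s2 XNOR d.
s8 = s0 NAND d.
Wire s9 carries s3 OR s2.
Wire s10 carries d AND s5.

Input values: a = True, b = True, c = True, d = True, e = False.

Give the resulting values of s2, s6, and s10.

s1 = e OR c = False OR True = True
s2 = d NOR s1 = True NOR True = False
s4 = s1 OR d = True OR True = True
s5 = NOT s4 = NOT True = False
s6 = d NAND s2 = True NAND False = True
s10 = d AND s5 = True AND False = False

s2 = False; s6 = True; s10 = False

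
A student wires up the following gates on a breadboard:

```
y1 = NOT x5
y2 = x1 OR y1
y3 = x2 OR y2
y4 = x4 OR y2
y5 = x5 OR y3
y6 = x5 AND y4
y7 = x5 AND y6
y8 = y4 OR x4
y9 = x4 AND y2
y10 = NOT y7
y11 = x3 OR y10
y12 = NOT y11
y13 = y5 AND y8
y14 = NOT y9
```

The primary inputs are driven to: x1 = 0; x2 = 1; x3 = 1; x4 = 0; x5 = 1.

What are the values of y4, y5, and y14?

y1 = NOT x5 = NOT 1 = 0
y2 = x1 OR y1 = 0 OR 0 = 0
y3 = x2 OR y2 = 1 OR 0 = 1
y4 = x4 OR y2 = 0 OR 0 = 0
y5 = x5 OR y3 = 1 OR 1 = 1
y9 = x4 AND y2 = 0 AND 0 = 0
y14 = NOT y9 = NOT 0 = 1

y4 = 0, y5 = 1, y14 = 1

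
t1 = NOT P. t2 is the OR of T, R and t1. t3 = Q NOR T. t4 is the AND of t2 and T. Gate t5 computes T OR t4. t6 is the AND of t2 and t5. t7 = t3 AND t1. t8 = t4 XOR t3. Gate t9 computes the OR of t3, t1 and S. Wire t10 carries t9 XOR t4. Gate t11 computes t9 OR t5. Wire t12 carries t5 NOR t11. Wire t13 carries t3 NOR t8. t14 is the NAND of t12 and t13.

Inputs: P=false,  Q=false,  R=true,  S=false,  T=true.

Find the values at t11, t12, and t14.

t1 = NOT P = NOT false = true
t2 = T OR R OR t1 = true OR true OR true = true
t3 = Q NOR T = false NOR true = false
t4 = t2 AND T = true AND true = true
t5 = T OR t4 = true OR true = true
t8 = t4 XOR t3 = true XOR false = true
t9 = t3 OR t1 OR S = false OR true OR false = true
t11 = t9 OR t5 = true OR true = true
t12 = t5 NOR t11 = true NOR true = false
t13 = t3 NOR t8 = false NOR true = false
t14 = t12 NAND t13 = false NAND false = true

t11 = true, t12 = false, t14 = true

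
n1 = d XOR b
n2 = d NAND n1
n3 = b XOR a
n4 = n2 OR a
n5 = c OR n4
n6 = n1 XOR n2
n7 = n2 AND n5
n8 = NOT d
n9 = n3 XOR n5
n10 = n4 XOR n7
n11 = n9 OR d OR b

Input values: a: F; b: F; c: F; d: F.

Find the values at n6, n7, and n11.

n6 = T, n7 = T, n11 = T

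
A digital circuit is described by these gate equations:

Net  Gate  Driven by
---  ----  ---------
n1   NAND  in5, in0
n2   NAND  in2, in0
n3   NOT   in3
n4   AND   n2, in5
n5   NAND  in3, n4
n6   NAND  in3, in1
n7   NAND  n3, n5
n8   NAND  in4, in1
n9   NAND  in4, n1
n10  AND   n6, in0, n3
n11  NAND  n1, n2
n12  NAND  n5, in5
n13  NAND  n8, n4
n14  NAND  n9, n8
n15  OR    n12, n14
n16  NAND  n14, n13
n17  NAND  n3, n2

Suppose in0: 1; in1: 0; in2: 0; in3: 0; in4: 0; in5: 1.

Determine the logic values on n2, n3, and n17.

n2 = in2 NAND in0 = 0 NAND 1 = 1
n3 = NOT in3 = NOT 0 = 1
n17 = n3 NAND n2 = 1 NAND 1 = 0

n2 = 1; n3 = 1; n17 = 0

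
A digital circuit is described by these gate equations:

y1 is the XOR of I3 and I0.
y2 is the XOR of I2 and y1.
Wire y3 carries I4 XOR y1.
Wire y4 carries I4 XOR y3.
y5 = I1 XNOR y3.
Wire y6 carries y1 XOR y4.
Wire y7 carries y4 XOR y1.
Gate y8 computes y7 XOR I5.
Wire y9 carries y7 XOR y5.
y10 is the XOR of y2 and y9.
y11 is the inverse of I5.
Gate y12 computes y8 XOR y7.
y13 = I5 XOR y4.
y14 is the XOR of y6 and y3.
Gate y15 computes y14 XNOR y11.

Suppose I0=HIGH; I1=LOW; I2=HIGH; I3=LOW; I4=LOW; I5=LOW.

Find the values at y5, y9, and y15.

y5 = LOW, y9 = LOW, y15 = HIGH

y1 = I3 XOR I0 = LOW XOR HIGH = HIGH
y3 = I4 XOR y1 = LOW XOR HIGH = HIGH
y4 = I4 XOR y3 = LOW XOR HIGH = HIGH
y5 = I1 XNOR y3 = LOW XNOR HIGH = LOW
y6 = y1 XOR y4 = HIGH XOR HIGH = LOW
y7 = y4 XOR y1 = HIGH XOR HIGH = LOW
y9 = y7 XOR y5 = LOW XOR LOW = LOW
y11 = NOT I5 = NOT LOW = HIGH
y14 = y6 XOR y3 = LOW XOR HIGH = HIGH
y15 = y14 XNOR y11 = HIGH XNOR HIGH = HIGH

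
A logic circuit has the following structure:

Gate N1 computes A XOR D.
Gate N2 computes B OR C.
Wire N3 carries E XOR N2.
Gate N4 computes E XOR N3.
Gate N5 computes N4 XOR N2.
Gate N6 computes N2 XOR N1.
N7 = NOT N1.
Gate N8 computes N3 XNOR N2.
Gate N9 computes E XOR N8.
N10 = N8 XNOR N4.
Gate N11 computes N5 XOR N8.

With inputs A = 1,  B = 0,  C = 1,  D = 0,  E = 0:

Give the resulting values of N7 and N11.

N1 = A XOR D = 1 XOR 0 = 1
N2 = B OR C = 0 OR 1 = 1
N3 = E XOR N2 = 0 XOR 1 = 1
N4 = E XOR N3 = 0 XOR 1 = 1
N5 = N4 XOR N2 = 1 XOR 1 = 0
N7 = NOT N1 = NOT 1 = 0
N8 = N3 XNOR N2 = 1 XNOR 1 = 1
N11 = N5 XOR N8 = 0 XOR 1 = 1

N7 = 0, N11 = 1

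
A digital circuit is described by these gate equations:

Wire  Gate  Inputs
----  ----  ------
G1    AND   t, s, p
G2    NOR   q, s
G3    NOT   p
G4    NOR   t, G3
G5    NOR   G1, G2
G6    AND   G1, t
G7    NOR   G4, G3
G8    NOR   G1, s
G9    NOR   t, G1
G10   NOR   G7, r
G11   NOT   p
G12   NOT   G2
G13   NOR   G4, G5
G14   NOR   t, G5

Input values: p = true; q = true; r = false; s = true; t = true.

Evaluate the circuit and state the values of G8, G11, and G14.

G8 = false; G11 = false; G14 = false

G1 = t AND s AND p = true AND true AND true = true
G2 = q NOR s = true NOR true = false
G5 = G1 NOR G2 = true NOR false = false
G8 = G1 NOR s = true NOR true = false
G11 = NOT p = NOT true = false
G14 = t NOR G5 = true NOR false = false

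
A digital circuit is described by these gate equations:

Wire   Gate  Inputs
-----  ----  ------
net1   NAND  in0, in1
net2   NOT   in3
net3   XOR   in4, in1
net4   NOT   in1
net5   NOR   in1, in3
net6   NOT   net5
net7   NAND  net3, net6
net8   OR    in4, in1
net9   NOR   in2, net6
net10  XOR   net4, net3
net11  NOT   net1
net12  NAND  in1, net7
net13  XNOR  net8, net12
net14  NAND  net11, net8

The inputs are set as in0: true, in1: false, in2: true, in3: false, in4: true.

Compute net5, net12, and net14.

net5 = true  net12 = true  net14 = true

net1 = in0 NAND in1 = true NAND false = true
net3 = in4 XOR in1 = true XOR false = true
net5 = in1 NOR in3 = false NOR false = true
net6 = NOT net5 = NOT true = false
net7 = net3 NAND net6 = true NAND false = true
net8 = in4 OR in1 = true OR false = true
net11 = NOT net1 = NOT true = false
net12 = in1 NAND net7 = false NAND true = true
net14 = net11 NAND net8 = false NAND true = true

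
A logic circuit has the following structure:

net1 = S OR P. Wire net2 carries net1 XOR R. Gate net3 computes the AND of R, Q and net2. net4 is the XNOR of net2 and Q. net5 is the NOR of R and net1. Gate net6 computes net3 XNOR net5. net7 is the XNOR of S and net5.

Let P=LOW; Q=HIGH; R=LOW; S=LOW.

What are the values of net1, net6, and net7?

net1 = S OR P = LOW OR LOW = LOW
net2 = net1 XOR R = LOW XOR LOW = LOW
net3 = R AND Q AND net2 = LOW AND HIGH AND LOW = LOW
net5 = R NOR net1 = LOW NOR LOW = HIGH
net6 = net3 XNOR net5 = LOW XNOR HIGH = LOW
net7 = S XNOR net5 = LOW XNOR HIGH = LOW

net1 = LOW; net6 = LOW; net7 = LOW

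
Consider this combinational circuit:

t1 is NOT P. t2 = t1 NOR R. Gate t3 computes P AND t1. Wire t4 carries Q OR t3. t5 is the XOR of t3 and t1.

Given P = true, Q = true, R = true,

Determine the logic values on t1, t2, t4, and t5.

t1 = NOT P = NOT true = false
t2 = t1 NOR R = false NOR true = false
t3 = P AND t1 = true AND false = false
t4 = Q OR t3 = true OR false = true
t5 = t3 XOR t1 = false XOR false = false

t1 = false; t2 = false; t4 = true; t5 = false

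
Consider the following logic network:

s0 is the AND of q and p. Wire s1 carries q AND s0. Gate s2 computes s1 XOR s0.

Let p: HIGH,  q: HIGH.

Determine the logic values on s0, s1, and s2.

s0 = q AND p = HIGH AND HIGH = HIGH
s1 = q AND s0 = HIGH AND HIGH = HIGH
s2 = s1 XOR s0 = HIGH XOR HIGH = LOW

s0 = HIGH, s1 = HIGH, s2 = LOW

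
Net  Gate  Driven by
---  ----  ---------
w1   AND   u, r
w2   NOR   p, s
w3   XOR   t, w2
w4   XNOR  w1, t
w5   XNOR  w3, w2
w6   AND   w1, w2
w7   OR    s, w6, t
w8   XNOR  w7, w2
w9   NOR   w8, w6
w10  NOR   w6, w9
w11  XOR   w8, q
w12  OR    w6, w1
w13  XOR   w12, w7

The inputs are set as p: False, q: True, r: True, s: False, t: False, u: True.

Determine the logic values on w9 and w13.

w9 = False, w13 = False

w1 = u AND r = True AND True = True
w2 = p NOR s = False NOR False = True
w6 = w1 AND w2 = True AND True = True
w7 = s OR w6 OR t = False OR True OR False = True
w8 = w7 XNOR w2 = True XNOR True = True
w9 = w8 NOR w6 = True NOR True = False
w12 = w6 OR w1 = True OR True = True
w13 = w12 XOR w7 = True XOR True = False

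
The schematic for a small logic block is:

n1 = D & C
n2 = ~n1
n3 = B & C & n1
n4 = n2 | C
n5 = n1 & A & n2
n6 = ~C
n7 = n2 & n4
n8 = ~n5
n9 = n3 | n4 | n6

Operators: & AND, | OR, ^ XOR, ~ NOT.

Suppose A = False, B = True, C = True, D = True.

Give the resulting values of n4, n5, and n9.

n4 = True  n5 = False  n9 = True

n1 = D AND C = True AND True = True
n2 = NOT n1 = NOT True = False
n3 = B AND C AND n1 = True AND True AND True = True
n4 = n2 OR C = False OR True = True
n5 = n1 AND A AND n2 = True AND False AND False = False
n6 = NOT C = NOT True = False
n9 = n3 OR n4 OR n6 = True OR True OR False = True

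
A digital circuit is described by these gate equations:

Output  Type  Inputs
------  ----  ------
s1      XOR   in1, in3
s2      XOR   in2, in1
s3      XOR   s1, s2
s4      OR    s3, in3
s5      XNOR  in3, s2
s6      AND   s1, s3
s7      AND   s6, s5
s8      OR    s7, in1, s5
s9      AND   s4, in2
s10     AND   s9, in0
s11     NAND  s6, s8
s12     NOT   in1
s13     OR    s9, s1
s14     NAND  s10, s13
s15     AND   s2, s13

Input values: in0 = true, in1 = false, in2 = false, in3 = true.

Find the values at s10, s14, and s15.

s1 = in1 XOR in3 = false XOR true = true
s2 = in2 XOR in1 = false XOR false = false
s3 = s1 XOR s2 = true XOR false = true
s4 = s3 OR in3 = true OR true = true
s9 = s4 AND in2 = true AND false = false
s10 = s9 AND in0 = false AND true = false
s13 = s9 OR s1 = false OR true = true
s14 = s10 NAND s13 = false NAND true = true
s15 = s2 AND s13 = false AND true = false

s10 = false, s14 = true, s15 = false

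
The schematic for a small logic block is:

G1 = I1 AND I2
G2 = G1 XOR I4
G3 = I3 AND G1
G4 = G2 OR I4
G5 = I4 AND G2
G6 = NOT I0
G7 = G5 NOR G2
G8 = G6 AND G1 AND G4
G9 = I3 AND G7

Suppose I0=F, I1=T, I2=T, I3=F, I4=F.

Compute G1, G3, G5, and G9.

G1 = T  G3 = F  G5 = F  G9 = F

G1 = I1 AND I2 = T AND T = T
G2 = G1 XOR I4 = T XOR F = T
G3 = I3 AND G1 = F AND T = F
G5 = I4 AND G2 = F AND T = F
G7 = G5 NOR G2 = F NOR T = F
G9 = I3 AND G7 = F AND F = F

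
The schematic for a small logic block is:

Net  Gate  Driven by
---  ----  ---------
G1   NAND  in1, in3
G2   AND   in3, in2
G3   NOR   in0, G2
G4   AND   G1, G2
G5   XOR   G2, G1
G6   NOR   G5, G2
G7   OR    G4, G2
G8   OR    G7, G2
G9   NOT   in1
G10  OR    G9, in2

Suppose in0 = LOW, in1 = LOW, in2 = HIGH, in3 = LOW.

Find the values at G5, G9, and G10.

G5 = HIGH, G9 = HIGH, G10 = HIGH

G1 = in1 NAND in3 = LOW NAND LOW = HIGH
G2 = in3 AND in2 = LOW AND HIGH = LOW
G5 = G2 XOR G1 = LOW XOR HIGH = HIGH
G9 = NOT in1 = NOT LOW = HIGH
G10 = G9 OR in2 = HIGH OR HIGH = HIGH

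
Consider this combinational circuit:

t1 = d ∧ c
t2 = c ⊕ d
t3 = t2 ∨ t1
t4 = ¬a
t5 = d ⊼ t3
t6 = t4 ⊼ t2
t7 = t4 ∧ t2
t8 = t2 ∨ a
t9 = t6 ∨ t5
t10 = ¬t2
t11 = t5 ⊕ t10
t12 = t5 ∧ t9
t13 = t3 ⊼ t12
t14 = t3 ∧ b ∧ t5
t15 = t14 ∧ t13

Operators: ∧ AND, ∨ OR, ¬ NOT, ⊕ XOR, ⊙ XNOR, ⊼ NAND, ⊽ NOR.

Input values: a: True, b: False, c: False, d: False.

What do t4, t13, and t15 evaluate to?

t1 = d AND c = False AND False = False
t2 = c XOR d = False XOR False = False
t3 = t2 OR t1 = False OR False = False
t4 = NOT a = NOT True = False
t5 = d NAND t3 = False NAND False = True
t6 = t4 NAND t2 = False NAND False = True
t9 = t6 OR t5 = True OR True = True
t12 = t5 AND t9 = True AND True = True
t13 = t3 NAND t12 = False NAND True = True
t14 = t3 AND b AND t5 = False AND False AND True = False
t15 = t14 AND t13 = False AND True = False

t4 = False, t13 = True, t15 = False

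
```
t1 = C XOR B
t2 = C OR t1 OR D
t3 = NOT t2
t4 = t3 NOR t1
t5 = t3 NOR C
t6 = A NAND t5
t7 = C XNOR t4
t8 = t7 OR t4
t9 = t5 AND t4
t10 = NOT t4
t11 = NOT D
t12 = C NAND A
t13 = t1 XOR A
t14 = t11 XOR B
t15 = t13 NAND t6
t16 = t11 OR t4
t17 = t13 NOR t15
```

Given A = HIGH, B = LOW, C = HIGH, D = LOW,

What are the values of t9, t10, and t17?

t9 = LOW; t10 = HIGH; t17 = LOW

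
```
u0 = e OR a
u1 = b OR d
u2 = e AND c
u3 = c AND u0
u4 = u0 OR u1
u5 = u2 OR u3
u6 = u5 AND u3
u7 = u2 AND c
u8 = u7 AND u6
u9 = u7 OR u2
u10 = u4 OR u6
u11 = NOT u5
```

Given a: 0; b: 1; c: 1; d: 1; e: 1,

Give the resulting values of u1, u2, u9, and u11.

u1 = 1, u2 = 1, u9 = 1, u11 = 0

u0 = e OR a = 1 OR 0 = 1
u1 = b OR d = 1 OR 1 = 1
u2 = e AND c = 1 AND 1 = 1
u3 = c AND u0 = 1 AND 1 = 1
u5 = u2 OR u3 = 1 OR 1 = 1
u7 = u2 AND c = 1 AND 1 = 1
u9 = u7 OR u2 = 1 OR 1 = 1
u11 = NOT u5 = NOT 1 = 0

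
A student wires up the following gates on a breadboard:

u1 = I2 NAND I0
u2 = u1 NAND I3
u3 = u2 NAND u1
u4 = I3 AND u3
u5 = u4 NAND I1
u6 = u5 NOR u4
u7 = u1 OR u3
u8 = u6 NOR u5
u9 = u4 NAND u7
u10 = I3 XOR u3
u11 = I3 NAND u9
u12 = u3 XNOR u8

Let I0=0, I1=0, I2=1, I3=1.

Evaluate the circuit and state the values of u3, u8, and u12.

u3 = 1  u8 = 0  u12 = 0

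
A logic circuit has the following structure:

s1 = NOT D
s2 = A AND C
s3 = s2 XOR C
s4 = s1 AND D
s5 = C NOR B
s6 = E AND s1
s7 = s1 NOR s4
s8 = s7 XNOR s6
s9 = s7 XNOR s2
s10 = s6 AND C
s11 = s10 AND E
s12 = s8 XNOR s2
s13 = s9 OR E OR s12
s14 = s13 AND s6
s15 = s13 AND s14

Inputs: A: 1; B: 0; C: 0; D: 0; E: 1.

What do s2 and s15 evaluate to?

s2 = 0; s15 = 1

s1 = NOT D = NOT 0 = 1
s2 = A AND C = 1 AND 0 = 0
s4 = s1 AND D = 1 AND 0 = 0
s6 = E AND s1 = 1 AND 1 = 1
s7 = s1 NOR s4 = 1 NOR 0 = 0
s8 = s7 XNOR s6 = 0 XNOR 1 = 0
s9 = s7 XNOR s2 = 0 XNOR 0 = 1
s12 = s8 XNOR s2 = 0 XNOR 0 = 1
s13 = s9 OR E OR s12 = 1 OR 1 OR 1 = 1
s14 = s13 AND s6 = 1 AND 1 = 1
s15 = s13 AND s14 = 1 AND 1 = 1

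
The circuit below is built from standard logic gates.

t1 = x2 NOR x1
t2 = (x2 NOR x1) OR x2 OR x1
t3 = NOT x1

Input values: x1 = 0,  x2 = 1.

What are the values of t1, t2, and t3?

t1 = 0, t2 = 1, t3 = 1

t1 = 1 NOR 0 = 0
t2 = (1 NOR 0) OR 1 OR 0 = 1
t3 = NOT 0 = 1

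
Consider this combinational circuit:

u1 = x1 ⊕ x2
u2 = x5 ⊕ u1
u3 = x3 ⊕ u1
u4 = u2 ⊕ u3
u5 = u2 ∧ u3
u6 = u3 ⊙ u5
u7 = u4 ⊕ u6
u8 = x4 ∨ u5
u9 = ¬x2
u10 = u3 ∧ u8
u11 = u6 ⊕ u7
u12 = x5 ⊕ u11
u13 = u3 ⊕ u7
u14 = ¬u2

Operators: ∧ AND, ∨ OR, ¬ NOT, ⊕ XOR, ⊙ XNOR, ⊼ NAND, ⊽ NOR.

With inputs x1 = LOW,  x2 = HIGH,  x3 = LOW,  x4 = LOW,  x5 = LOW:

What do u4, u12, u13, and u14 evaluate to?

u4 = LOW, u12 = LOW, u13 = LOW, u14 = LOW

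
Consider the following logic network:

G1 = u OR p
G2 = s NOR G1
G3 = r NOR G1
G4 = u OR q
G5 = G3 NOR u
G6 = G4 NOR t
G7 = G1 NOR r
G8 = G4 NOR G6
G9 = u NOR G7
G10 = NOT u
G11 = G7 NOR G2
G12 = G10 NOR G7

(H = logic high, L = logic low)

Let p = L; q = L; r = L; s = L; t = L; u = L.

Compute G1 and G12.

G1 = L; G12 = L

G1 = u OR p = L OR L = L
G7 = G1 NOR r = L NOR L = H
G10 = NOT u = NOT L = H
G12 = G10 NOR G7 = H NOR H = L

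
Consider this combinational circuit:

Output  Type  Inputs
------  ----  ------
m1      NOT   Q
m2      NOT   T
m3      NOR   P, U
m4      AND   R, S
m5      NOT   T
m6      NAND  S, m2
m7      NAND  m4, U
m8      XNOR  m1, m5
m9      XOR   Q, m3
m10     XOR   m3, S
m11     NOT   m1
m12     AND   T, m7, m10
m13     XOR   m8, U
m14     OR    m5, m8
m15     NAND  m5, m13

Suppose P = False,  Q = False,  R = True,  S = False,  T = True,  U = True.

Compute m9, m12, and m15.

m1 = NOT Q = NOT False = True
m3 = P NOR U = False NOR True = False
m4 = R AND S = True AND False = False
m5 = NOT T = NOT True = False
m7 = m4 NAND U = False NAND True = True
m8 = m1 XNOR m5 = True XNOR False = False
m9 = Q XOR m3 = False XOR False = False
m10 = m3 XOR S = False XOR False = False
m12 = T AND m7 AND m10 = True AND True AND False = False
m13 = m8 XOR U = False XOR True = True
m15 = m5 NAND m13 = False NAND True = True

m9 = False, m12 = False, m15 = True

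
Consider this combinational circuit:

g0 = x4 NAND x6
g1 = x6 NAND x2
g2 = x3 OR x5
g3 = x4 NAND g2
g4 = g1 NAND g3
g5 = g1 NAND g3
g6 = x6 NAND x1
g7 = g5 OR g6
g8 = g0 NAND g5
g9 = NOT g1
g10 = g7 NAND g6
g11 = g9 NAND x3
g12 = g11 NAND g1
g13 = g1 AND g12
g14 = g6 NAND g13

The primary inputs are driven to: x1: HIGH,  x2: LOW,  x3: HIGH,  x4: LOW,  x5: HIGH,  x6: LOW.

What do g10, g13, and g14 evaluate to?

g10 = LOW; g13 = LOW; g14 = HIGH

g1 = x6 NAND x2 = LOW NAND LOW = HIGH
g2 = x3 OR x5 = HIGH OR HIGH = HIGH
g3 = x4 NAND g2 = LOW NAND HIGH = HIGH
g5 = g1 NAND g3 = HIGH NAND HIGH = LOW
g6 = x6 NAND x1 = LOW NAND HIGH = HIGH
g7 = g5 OR g6 = LOW OR HIGH = HIGH
g9 = NOT g1 = NOT HIGH = LOW
g10 = g7 NAND g6 = HIGH NAND HIGH = LOW
g11 = g9 NAND x3 = LOW NAND HIGH = HIGH
g12 = g11 NAND g1 = HIGH NAND HIGH = LOW
g13 = g1 AND g12 = HIGH AND LOW = LOW
g14 = g6 NAND g13 = HIGH NAND LOW = HIGH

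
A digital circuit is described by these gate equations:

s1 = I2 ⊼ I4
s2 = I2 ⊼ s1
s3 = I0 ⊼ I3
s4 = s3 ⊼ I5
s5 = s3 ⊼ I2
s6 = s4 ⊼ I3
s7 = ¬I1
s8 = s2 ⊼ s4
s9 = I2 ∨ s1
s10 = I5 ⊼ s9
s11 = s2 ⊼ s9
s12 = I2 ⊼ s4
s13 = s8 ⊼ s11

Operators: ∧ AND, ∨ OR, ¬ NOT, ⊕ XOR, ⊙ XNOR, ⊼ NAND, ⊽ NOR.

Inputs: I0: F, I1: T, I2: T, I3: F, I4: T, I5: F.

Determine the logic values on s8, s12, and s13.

s8 = F  s12 = F  s13 = T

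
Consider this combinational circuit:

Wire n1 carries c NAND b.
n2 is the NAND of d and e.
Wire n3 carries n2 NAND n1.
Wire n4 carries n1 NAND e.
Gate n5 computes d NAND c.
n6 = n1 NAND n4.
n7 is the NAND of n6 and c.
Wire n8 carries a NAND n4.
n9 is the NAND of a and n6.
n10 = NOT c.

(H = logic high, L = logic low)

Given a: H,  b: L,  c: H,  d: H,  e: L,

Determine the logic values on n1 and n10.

n1 = c NAND b = H NAND L = H
n10 = NOT c = NOT H = L

n1 = H, n10 = L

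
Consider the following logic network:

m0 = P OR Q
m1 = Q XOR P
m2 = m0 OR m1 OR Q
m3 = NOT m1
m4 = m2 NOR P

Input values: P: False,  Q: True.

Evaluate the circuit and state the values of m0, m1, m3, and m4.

m0 = P OR Q = False OR True = True
m1 = Q XOR P = True XOR False = True
m2 = m0 OR m1 OR Q = True OR True OR True = True
m3 = NOT m1 = NOT True = False
m4 = m2 NOR P = True NOR False = False

m0 = True, m1 = True, m3 = False, m4 = False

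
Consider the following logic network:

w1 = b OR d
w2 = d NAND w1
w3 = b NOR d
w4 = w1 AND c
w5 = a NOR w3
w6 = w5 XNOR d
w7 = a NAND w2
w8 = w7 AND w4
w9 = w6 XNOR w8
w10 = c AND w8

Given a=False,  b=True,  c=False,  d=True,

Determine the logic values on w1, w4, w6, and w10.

w1 = True, w4 = False, w6 = True, w10 = False

w1 = b OR d = True OR True = True
w2 = d NAND w1 = True NAND True = False
w3 = b NOR d = True NOR True = False
w4 = w1 AND c = True AND False = False
w5 = a NOR w3 = False NOR False = True
w6 = w5 XNOR d = True XNOR True = True
w7 = a NAND w2 = False NAND False = True
w8 = w7 AND w4 = True AND False = False
w10 = c AND w8 = False AND False = False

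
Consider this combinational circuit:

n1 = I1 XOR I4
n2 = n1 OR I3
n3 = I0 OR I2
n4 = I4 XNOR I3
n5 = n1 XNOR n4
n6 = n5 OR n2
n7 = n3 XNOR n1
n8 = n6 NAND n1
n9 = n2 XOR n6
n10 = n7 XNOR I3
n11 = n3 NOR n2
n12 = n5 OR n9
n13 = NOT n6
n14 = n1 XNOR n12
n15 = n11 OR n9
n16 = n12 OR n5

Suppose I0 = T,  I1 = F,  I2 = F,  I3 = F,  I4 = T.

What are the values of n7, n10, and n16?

n7 = T; n10 = F; n16 = F

n1 = I1 XOR I4 = F XOR T = T
n2 = n1 OR I3 = T OR F = T
n3 = I0 OR I2 = T OR F = T
n4 = I4 XNOR I3 = T XNOR F = F
n5 = n1 XNOR n4 = T XNOR F = F
n6 = n5 OR n2 = F OR T = T
n7 = n3 XNOR n1 = T XNOR T = T
n9 = n2 XOR n6 = T XOR T = F
n10 = n7 XNOR I3 = T XNOR F = F
n12 = n5 OR n9 = F OR F = F
n16 = n12 OR n5 = F OR F = F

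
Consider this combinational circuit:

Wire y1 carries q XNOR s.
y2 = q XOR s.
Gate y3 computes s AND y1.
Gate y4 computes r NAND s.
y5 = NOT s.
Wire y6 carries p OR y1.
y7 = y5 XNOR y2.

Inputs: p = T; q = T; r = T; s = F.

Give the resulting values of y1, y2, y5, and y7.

y1 = q XNOR s = T XNOR F = F
y2 = q XOR s = T XOR F = T
y5 = NOT s = NOT F = T
y7 = y5 XNOR y2 = T XNOR T = T

y1 = F, y2 = T, y5 = T, y7 = T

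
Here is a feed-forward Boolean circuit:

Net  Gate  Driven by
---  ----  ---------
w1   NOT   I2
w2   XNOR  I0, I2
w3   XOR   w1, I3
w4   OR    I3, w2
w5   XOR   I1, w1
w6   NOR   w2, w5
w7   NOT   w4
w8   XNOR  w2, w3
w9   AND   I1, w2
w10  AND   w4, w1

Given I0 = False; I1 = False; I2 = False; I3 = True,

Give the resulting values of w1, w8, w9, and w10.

w1 = NOT I2 = NOT False = True
w2 = I0 XNOR I2 = False XNOR False = True
w3 = w1 XOR I3 = True XOR True = False
w4 = I3 OR w2 = True OR True = True
w8 = w2 XNOR w3 = True XNOR False = False
w9 = I1 AND w2 = False AND True = False
w10 = w4 AND w1 = True AND True = True

w1 = True, w8 = False, w9 = False, w10 = True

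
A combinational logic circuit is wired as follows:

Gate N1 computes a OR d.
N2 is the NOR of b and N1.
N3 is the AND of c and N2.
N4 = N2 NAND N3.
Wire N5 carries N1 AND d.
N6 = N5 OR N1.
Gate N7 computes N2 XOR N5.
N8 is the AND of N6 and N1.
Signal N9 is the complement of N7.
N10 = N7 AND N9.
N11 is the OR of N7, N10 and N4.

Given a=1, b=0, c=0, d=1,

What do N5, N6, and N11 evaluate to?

N5 = 1, N6 = 1, N11 = 1

N1 = a OR d = 1 OR 1 = 1
N2 = b NOR N1 = 0 NOR 1 = 0
N3 = c AND N2 = 0 AND 0 = 0
N4 = N2 NAND N3 = 0 NAND 0 = 1
N5 = N1 AND d = 1 AND 1 = 1
N6 = N5 OR N1 = 1 OR 1 = 1
N7 = N2 XOR N5 = 0 XOR 1 = 1
N9 = NOT N7 = NOT 1 = 0
N10 = N7 AND N9 = 1 AND 0 = 0
N11 = N7 OR N10 OR N4 = 1 OR 0 OR 1 = 1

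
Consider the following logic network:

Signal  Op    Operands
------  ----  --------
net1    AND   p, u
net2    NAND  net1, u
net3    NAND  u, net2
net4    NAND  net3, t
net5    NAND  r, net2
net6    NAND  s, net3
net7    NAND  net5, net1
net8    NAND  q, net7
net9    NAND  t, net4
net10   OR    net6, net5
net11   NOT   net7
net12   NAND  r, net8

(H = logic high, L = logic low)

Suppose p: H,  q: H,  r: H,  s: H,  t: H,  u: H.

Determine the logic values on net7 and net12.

net7 = L, net12 = L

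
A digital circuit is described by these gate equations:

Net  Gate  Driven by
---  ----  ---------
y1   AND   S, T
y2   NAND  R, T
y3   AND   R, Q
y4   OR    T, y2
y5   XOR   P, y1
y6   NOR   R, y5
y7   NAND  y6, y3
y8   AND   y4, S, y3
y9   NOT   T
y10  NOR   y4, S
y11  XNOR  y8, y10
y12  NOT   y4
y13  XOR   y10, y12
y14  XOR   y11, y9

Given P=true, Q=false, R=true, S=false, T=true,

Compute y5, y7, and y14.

y1 = S AND T = false AND true = false
y2 = R NAND T = true NAND true = false
y3 = R AND Q = true AND false = false
y4 = T OR y2 = true OR false = true
y5 = P XOR y1 = true XOR false = true
y6 = R NOR y5 = true NOR true = false
y7 = y6 NAND y3 = false NAND false = true
y8 = y4 AND S AND y3 = true AND false AND false = false
y9 = NOT T = NOT true = false
y10 = y4 NOR S = true NOR false = false
y11 = y8 XNOR y10 = false XNOR false = true
y14 = y11 XOR y9 = true XOR false = true

y5 = true  y7 = true  y14 = true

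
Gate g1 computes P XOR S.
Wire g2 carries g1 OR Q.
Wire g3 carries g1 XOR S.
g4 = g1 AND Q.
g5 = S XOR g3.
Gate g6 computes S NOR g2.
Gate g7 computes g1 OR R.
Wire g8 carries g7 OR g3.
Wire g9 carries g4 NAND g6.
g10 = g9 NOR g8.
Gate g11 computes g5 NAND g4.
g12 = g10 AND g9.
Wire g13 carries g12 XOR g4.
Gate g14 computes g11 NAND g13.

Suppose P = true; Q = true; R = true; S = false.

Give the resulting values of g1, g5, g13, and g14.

g1 = P XOR S = true XOR false = true
g2 = g1 OR Q = true OR true = true
g3 = g1 XOR S = true XOR false = true
g4 = g1 AND Q = true AND true = true
g5 = S XOR g3 = false XOR true = true
g6 = S NOR g2 = false NOR true = false
g7 = g1 OR R = true OR true = true
g8 = g7 OR g3 = true OR true = true
g9 = g4 NAND g6 = true NAND false = true
g10 = g9 NOR g8 = true NOR true = false
g11 = g5 NAND g4 = true NAND true = false
g12 = g10 AND g9 = false AND true = false
g13 = g12 XOR g4 = false XOR true = true
g14 = g11 NAND g13 = false NAND true = true

g1 = true; g5 = true; g13 = true; g14 = true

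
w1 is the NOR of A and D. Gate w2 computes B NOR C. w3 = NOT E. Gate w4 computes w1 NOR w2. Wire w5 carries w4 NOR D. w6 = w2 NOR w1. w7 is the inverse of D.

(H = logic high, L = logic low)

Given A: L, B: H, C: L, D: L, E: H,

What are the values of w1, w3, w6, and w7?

w1 = H, w3 = L, w6 = L, w7 = H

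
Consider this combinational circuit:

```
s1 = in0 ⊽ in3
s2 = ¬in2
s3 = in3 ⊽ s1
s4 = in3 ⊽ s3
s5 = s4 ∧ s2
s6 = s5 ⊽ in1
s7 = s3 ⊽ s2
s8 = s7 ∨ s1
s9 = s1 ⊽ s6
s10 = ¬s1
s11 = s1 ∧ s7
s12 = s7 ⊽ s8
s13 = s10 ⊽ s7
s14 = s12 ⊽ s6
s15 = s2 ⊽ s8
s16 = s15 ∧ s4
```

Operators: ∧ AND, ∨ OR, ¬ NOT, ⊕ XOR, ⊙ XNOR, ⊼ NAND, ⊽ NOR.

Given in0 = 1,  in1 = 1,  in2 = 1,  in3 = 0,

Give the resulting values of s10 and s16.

s1 = in0 NOR in3 = 1 NOR 0 = 0
s2 = NOT in2 = NOT 1 = 0
s3 = in3 NOR s1 = 0 NOR 0 = 1
s4 = in3 NOR s3 = 0 NOR 1 = 0
s7 = s3 NOR s2 = 1 NOR 0 = 0
s8 = s7 OR s1 = 0 OR 0 = 0
s10 = NOT s1 = NOT 0 = 1
s15 = s2 NOR s8 = 0 NOR 0 = 1
s16 = s15 AND s4 = 1 AND 0 = 0

s10 = 1; s16 = 0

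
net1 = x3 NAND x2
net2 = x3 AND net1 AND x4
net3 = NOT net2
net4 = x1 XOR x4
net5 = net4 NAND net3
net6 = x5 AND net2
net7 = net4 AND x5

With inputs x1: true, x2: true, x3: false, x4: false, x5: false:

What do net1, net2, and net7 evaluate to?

net1 = x3 NAND x2 = false NAND true = true
net2 = x3 AND net1 AND x4 = false AND true AND false = false
net4 = x1 XOR x4 = true XOR false = true
net7 = net4 AND x5 = true AND false = false

net1 = true, net2 = false, net7 = false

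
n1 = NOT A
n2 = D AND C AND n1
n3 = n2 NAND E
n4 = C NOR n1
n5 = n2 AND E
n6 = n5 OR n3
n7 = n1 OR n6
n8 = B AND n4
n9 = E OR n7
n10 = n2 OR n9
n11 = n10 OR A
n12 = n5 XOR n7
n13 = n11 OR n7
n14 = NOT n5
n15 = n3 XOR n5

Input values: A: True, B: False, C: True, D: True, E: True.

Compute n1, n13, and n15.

n1 = False, n13 = True, n15 = True

n1 = NOT A = NOT True = False
n2 = D AND C AND n1 = True AND True AND False = False
n3 = n2 NAND E = False NAND True = True
n5 = n2 AND E = False AND True = False
n6 = n5 OR n3 = False OR True = True
n7 = n1 OR n6 = False OR True = True
n9 = E OR n7 = True OR True = True
n10 = n2 OR n9 = False OR True = True
n11 = n10 OR A = True OR True = True
n13 = n11 OR n7 = True OR True = True
n15 = n3 XOR n5 = True XOR False = True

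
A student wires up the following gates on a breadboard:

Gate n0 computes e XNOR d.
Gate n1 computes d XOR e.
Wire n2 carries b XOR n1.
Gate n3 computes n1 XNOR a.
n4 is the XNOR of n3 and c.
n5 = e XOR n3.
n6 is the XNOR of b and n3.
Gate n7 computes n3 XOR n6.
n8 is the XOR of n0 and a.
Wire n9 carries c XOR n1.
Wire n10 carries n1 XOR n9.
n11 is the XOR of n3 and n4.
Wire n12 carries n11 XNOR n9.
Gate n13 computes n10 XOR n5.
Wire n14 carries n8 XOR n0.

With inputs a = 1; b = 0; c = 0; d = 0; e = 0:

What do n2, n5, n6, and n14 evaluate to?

n0 = e XNOR d = 0 XNOR 0 = 1
n1 = d XOR e = 0 XOR 0 = 0
n2 = b XOR n1 = 0 XOR 0 = 0
n3 = n1 XNOR a = 0 XNOR 1 = 0
n5 = e XOR n3 = 0 XOR 0 = 0
n6 = b XNOR n3 = 0 XNOR 0 = 1
n8 = n0 XOR a = 1 XOR 1 = 0
n14 = n8 XOR n0 = 0 XOR 1 = 1

n2 = 0, n5 = 0, n6 = 1, n14 = 1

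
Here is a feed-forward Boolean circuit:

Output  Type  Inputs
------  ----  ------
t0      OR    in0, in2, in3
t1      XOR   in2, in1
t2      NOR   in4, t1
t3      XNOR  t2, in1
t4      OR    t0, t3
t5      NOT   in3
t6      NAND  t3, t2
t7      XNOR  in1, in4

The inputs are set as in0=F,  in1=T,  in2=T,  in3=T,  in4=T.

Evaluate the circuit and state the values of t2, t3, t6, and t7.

t2 = F, t3 = F, t6 = T, t7 = T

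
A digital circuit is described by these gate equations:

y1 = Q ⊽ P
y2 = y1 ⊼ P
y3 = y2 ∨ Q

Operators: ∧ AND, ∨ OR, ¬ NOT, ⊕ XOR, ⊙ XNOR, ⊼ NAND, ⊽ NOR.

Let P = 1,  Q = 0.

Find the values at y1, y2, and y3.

y1 = 0, y2 = 1, y3 = 1

y1 = Q NOR P = 0 NOR 1 = 0
y2 = y1 NAND P = 0 NAND 1 = 1
y3 = y2 OR Q = 1 OR 0 = 1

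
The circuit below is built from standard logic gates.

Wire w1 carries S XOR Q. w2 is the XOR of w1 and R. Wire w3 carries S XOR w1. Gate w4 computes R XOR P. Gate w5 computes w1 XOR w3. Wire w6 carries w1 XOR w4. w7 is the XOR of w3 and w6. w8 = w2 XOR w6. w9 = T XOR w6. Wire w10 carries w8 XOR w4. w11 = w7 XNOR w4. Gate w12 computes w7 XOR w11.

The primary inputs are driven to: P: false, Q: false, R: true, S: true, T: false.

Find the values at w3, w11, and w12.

w3 = false, w11 = false, w12 = false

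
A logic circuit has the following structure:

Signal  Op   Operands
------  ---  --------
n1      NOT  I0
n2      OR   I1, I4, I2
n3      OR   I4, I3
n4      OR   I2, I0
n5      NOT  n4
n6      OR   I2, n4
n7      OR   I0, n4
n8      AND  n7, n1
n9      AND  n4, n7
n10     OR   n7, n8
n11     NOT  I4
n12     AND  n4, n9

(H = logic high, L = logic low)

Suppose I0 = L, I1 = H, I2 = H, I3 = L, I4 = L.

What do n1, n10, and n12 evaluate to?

n1 = NOT I0 = NOT L = H
n4 = I2 OR I0 = H OR L = H
n7 = I0 OR n4 = L OR H = H
n8 = n7 AND n1 = H AND H = H
n9 = n4 AND n7 = H AND H = H
n10 = n7 OR n8 = H OR H = H
n12 = n4 AND n9 = H AND H = H

n1 = H  n10 = H  n12 = H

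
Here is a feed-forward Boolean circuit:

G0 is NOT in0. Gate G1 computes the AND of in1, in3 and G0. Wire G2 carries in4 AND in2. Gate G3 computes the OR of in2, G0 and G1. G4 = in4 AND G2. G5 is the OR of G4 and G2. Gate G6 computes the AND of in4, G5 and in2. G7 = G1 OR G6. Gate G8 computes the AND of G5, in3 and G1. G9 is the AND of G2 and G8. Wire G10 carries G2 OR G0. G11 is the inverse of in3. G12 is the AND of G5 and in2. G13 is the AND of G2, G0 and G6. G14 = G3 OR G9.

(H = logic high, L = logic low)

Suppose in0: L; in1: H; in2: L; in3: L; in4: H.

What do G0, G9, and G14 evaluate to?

G0 = NOT in0 = NOT L = H
G1 = in1 AND in3 AND G0 = H AND L AND H = L
G2 = in4 AND in2 = H AND L = L
G3 = in2 OR G0 OR G1 = L OR H OR L = H
G4 = in4 AND G2 = H AND L = L
G5 = G4 OR G2 = L OR L = L
G8 = G5 AND in3 AND G1 = L AND L AND L = L
G9 = G2 AND G8 = L AND L = L
G14 = G3 OR G9 = H OR L = H

G0 = H  G9 = L  G14 = H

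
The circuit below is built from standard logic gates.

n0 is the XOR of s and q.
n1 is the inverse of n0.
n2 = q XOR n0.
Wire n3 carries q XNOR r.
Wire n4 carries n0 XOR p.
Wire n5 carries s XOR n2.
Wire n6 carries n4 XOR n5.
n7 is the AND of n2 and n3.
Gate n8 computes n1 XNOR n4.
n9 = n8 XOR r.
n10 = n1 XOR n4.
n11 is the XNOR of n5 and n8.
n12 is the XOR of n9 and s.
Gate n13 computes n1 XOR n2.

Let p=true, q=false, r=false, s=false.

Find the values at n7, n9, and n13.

n0 = s XOR q = false XOR false = false
n1 = NOT n0 = NOT false = true
n2 = q XOR n0 = false XOR false = false
n3 = q XNOR r = false XNOR false = true
n4 = n0 XOR p = false XOR true = true
n7 = n2 AND n3 = false AND true = false
n8 = n1 XNOR n4 = true XNOR true = true
n9 = n8 XOR r = true XOR false = true
n13 = n1 XOR n2 = true XOR false = true

n7 = false; n9 = true; n13 = true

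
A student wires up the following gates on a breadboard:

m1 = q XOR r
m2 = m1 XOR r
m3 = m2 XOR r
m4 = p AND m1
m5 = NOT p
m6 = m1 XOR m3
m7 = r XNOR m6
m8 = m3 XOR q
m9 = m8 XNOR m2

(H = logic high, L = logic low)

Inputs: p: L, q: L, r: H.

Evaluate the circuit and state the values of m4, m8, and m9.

m4 = L; m8 = H; m9 = L

m1 = q XOR r = L XOR H = H
m2 = m1 XOR r = H XOR H = L
m3 = m2 XOR r = L XOR H = H
m4 = p AND m1 = L AND H = L
m8 = m3 XOR q = H XOR L = H
m9 = m8 XNOR m2 = H XNOR L = L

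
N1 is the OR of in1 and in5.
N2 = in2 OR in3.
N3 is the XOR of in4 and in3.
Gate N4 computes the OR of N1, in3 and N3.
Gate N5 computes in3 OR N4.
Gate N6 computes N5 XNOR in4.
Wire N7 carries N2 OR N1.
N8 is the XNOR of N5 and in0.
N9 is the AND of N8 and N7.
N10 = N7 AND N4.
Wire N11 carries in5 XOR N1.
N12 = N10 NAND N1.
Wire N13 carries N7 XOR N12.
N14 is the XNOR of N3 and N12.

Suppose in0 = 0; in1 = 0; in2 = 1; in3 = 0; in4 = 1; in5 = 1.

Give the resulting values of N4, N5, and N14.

N4 = 1  N5 = 1  N14 = 0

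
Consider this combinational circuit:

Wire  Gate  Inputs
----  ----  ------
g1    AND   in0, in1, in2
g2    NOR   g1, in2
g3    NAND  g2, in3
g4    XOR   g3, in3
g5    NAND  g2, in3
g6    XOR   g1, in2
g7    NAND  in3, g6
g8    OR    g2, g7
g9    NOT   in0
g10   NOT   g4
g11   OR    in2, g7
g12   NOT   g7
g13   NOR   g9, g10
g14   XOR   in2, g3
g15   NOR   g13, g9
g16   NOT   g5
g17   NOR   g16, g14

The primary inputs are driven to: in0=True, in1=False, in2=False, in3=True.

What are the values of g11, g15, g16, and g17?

g1 = in0 AND in1 AND in2 = True AND False AND False = False
g2 = g1 NOR in2 = False NOR False = True
g3 = g2 NAND in3 = True NAND True = False
g4 = g3 XOR in3 = False XOR True = True
g5 = g2 NAND in3 = True NAND True = False
g6 = g1 XOR in2 = False XOR False = False
g7 = in3 NAND g6 = True NAND False = True
g9 = NOT in0 = NOT True = False
g10 = NOT g4 = NOT True = False
g11 = in2 OR g7 = False OR True = True
g13 = g9 NOR g10 = False NOR False = True
g14 = in2 XOR g3 = False XOR False = False
g15 = g13 NOR g9 = True NOR False = False
g16 = NOT g5 = NOT False = True
g17 = g16 NOR g14 = True NOR False = False

g11 = True, g15 = False, g16 = True, g17 = False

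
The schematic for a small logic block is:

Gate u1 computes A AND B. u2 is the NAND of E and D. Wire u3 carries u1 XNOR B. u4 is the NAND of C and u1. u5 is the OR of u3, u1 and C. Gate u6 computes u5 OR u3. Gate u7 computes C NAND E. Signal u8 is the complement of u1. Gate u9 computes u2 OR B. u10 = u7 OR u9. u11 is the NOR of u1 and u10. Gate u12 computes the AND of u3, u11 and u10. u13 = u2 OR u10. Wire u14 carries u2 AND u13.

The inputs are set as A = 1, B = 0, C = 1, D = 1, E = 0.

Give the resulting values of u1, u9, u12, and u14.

u1 = A AND B = 1 AND 0 = 0
u2 = E NAND D = 0 NAND 1 = 1
u3 = u1 XNOR B = 0 XNOR 0 = 1
u7 = C NAND E = 1 NAND 0 = 1
u9 = u2 OR B = 1 OR 0 = 1
u10 = u7 OR u9 = 1 OR 1 = 1
u11 = u1 NOR u10 = 0 NOR 1 = 0
u12 = u3 AND u11 AND u10 = 1 AND 0 AND 1 = 0
u13 = u2 OR u10 = 1 OR 1 = 1
u14 = u2 AND u13 = 1 AND 1 = 1

u1 = 0, u9 = 1, u12 = 0, u14 = 1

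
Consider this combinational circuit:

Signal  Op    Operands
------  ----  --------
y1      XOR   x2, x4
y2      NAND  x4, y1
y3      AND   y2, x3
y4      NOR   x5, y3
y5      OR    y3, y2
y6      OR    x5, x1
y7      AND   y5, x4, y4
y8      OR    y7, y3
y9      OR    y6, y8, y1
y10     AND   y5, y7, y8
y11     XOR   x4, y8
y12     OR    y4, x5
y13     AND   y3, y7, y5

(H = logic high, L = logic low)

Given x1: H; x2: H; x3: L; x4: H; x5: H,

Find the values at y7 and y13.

y7 = L, y13 = L

y1 = x2 XOR x4 = H XOR H = L
y2 = x4 NAND y1 = H NAND L = H
y3 = y2 AND x3 = H AND L = L
y4 = x5 NOR y3 = H NOR L = L
y5 = y3 OR y2 = L OR H = H
y7 = y5 AND x4 AND y4 = H AND H AND L = L
y13 = y3 AND y7 AND y5 = L AND L AND H = L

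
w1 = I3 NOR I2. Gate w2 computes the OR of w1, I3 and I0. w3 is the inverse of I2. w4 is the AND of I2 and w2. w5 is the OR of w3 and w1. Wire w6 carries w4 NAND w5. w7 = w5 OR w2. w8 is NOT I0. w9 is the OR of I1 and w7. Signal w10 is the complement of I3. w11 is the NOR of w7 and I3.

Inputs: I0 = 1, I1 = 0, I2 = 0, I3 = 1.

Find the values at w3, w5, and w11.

w3 = 1, w5 = 1, w11 = 0

w1 = I3 NOR I2 = 1 NOR 0 = 0
w2 = w1 OR I3 OR I0 = 0 OR 1 OR 1 = 1
w3 = NOT I2 = NOT 0 = 1
w5 = w3 OR w1 = 1 OR 0 = 1
w7 = w5 OR w2 = 1 OR 1 = 1
w11 = w7 NOR I3 = 1 NOR 1 = 0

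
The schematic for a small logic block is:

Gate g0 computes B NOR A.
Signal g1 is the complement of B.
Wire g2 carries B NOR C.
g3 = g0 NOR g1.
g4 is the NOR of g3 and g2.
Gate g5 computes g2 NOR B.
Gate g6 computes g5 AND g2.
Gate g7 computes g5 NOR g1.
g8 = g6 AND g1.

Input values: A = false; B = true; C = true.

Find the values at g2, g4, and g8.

g0 = B NOR A = true NOR false = false
g1 = NOT B = NOT true = false
g2 = B NOR C = true NOR true = false
g3 = g0 NOR g1 = false NOR false = true
g4 = g3 NOR g2 = true NOR false = false
g5 = g2 NOR B = false NOR true = false
g6 = g5 AND g2 = false AND false = false
g8 = g6 AND g1 = false AND false = false

g2 = false; g4 = false; g8 = false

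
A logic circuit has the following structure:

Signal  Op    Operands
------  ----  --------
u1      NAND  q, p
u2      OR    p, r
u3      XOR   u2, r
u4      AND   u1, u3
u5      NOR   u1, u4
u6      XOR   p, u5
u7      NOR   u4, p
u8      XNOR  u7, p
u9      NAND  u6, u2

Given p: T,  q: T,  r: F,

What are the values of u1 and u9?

u1 = q NAND p = T NAND T = F
u2 = p OR r = T OR F = T
u3 = u2 XOR r = T XOR F = T
u4 = u1 AND u3 = F AND T = F
u5 = u1 NOR u4 = F NOR F = T
u6 = p XOR u5 = T XOR T = F
u9 = u6 NAND u2 = F NAND T = T

u1 = F, u9 = T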